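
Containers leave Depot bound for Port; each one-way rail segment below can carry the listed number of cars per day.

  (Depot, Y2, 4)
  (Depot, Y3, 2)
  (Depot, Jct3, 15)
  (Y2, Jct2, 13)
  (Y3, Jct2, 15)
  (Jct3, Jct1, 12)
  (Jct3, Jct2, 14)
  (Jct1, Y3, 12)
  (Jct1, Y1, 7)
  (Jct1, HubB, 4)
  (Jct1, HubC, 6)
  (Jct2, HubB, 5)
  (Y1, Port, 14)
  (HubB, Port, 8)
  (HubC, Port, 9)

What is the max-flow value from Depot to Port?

17

Augment Depot→Y2→Jct2→HubB→Port: bottleneck 4, flow now 4.
Augment Depot→Y3→Jct2→HubB→Port: bottleneck 1, flow now 5.
Augment Depot→Jct3→Jct1→Y1→Port: bottleneck 7, flow now 12.
Augment Depot→Jct3→Jct1→HubB→Port: bottleneck 3, flow now 15.
Augment Depot→Jct3→Jct1→HubC→Port: bottleneck 2, flow now 17.
No augmenting path remains; maximum flow = 17.
In the residual graph, reachable from Depot: {Depot, Y2, Y3, Jct3, Jct2}.
Min-cut edges: Jct3→Jct1 (12), Jct2→HubB (5); capacity 12 + 5 = 17.
This cut is saturated, so no flow can exceed 17.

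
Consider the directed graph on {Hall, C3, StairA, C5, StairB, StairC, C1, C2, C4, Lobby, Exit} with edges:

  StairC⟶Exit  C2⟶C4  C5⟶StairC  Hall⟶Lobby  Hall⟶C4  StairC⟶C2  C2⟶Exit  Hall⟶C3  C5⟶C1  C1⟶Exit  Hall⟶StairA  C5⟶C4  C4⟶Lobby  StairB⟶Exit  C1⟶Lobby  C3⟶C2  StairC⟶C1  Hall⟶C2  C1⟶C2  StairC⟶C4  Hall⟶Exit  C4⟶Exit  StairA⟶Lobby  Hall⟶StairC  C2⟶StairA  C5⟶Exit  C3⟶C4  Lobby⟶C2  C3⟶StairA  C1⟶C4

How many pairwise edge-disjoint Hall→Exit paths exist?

Assign every edge capacity 1; by Menger, the answer equals the max flow.
Path Hall→Exit (+1); total 1.
Path Hall→StairC→Exit (+1); total 2.
Path Hall→C2→Exit (+1); total 3.
Path Hall→C4→Exit (+1); total 4.
No residual Hall→Exit path; max flow = 4.
Certifying cut of size 4: {C2→Exit, C4→Exit, Hall→Exit, Hall→StairC}.

4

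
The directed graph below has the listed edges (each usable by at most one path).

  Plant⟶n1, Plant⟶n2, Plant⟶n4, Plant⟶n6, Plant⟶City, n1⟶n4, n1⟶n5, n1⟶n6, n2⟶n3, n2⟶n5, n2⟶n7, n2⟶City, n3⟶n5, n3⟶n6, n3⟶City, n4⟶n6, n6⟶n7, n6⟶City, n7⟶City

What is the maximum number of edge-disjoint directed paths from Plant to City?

Assign every edge capacity 1; by Menger, the answer equals the max flow.
Path Plant→City (+1); total 1.
Path Plant→n2→City (+1); total 2.
Path Plant→n6→City (+1); total 3.
Path Plant→n1→n6→n7→City (+1); total 4.
No residual Plant→City path; max flow = 4.
Certifying cut of size 4: {Plant→City, Plant→n2, n6→City, n6→n7}.

4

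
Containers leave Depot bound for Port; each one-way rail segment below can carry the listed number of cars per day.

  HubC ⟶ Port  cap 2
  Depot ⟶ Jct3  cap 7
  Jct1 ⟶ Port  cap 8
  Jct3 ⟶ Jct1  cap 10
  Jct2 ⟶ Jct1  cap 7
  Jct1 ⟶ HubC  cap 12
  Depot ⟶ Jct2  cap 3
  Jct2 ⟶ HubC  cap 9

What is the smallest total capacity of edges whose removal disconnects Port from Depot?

10

Augment Depot→Jct3→Jct1→Port: bottleneck 7, flow now 7.
Augment Depot→Jct2→Jct1→Port: bottleneck 1, flow now 8.
Augment Depot→Jct2→HubC→Port: bottleneck 2, flow now 10.
No augmenting path remains; maximum flow = 10.
By max-flow min-cut, the minimum cut capacity equals the max flow.
In the residual graph, reachable from Depot: {Depot}.
Min-cut edges: Depot→Jct3 (7), Depot→Jct2 (3); capacity 7 + 3 = 10.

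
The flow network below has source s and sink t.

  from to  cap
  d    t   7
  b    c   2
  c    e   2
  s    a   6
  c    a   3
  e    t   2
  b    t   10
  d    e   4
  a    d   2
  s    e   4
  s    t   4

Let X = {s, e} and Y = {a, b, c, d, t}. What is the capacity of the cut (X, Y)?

Edges leaving {s, e}: s→a (6), s→t (4), e→t (2).
Cut capacity = 6 + 4 + 2 = 12.

12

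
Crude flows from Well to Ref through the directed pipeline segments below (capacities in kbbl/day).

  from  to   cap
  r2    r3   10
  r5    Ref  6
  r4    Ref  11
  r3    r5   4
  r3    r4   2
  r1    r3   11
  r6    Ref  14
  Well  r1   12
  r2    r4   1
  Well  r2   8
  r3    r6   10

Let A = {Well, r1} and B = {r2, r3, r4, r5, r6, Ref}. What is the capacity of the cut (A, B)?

Edges leaving {Well, r1}: Well→r2 (8), r1→r3 (11).
Cut capacity = 8 + 11 = 19.

19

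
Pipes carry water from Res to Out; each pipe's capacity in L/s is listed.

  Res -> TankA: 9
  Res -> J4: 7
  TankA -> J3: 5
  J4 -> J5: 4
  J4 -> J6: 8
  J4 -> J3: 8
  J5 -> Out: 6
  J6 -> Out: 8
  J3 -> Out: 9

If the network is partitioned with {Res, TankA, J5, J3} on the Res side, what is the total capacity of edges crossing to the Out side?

Edges leaving {Res, TankA, J5, J3}: Res→J4 (7), J5→Out (6), J3→Out (9).
Cut capacity = 7 + 6 + 9 = 22.

22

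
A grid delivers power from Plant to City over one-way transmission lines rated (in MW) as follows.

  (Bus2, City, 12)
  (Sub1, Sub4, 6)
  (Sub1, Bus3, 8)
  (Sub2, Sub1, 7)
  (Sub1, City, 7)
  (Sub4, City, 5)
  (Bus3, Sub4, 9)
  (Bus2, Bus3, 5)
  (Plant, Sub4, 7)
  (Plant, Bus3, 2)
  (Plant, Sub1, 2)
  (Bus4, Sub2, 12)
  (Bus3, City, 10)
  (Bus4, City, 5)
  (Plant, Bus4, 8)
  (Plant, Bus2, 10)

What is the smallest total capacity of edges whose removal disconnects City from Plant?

27

Augment Plant→Bus4→City: bottleneck 5, flow now 5.
Augment Plant→Sub1→City: bottleneck 2, flow now 7.
Augment Plant→Bus2→City: bottleneck 10, flow now 17.
Augment Plant→Bus3→City: bottleneck 2, flow now 19.
Augment Plant→Sub4→City: bottleneck 5, flow now 24.
Augment Plant→Bus4→Sub2→Sub1→City: bottleneck 3, flow now 27.
No augmenting path remains; maximum flow = 27.
By max-flow min-cut, the minimum cut capacity equals the max flow.
In the residual graph, reachable from Plant: {Plant, Sub4}.
Min-cut edges: Plant→Bus4 (8), Plant→Sub1 (2), Plant→Bus2 (10), Plant→Bus3 (2), Sub4→City (5); capacity 8 + 2 + 10 + 2 + 5 = 27.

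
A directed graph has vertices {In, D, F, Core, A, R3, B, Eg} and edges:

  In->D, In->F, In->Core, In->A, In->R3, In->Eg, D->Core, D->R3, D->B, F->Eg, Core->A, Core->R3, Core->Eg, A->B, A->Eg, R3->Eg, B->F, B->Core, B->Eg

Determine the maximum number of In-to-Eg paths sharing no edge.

Assign every edge capacity 1; by Menger, the answer equals the max flow.
Path In→Eg (+1); total 1.
Path In→F→Eg (+1); total 2.
Path In→Core→Eg (+1); total 3.
Path In→A→Eg (+1); total 4.
Path In→R3→Eg (+1); total 5.
Path In→D→B→Eg (+1); total 6.
No residual In→Eg path; max flow = 6.
Certifying cut of size 6: {In→A, In→Core, In→D, In→Eg, In→F, In→R3}.

6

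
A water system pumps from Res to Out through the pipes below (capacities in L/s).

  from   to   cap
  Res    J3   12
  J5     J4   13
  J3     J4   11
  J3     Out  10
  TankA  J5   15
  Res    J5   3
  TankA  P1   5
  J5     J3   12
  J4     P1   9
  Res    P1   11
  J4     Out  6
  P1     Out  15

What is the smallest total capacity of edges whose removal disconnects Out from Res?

Augment Res→J3→Out: bottleneck 10, flow now 10.
Augment Res→P1→Out: bottleneck 11, flow now 21.
Augment Res→J5→J4→Out: bottleneck 3, flow now 24.
Augment Res→J3→J4→Out: bottleneck 2, flow now 26.
No augmenting path remains; maximum flow = 26.
By max-flow min-cut, the minimum cut capacity equals the max flow.
In the residual graph, reachable from Res: {Res}.
Min-cut edges: Res→J5 (3), Res→J3 (12), Res→P1 (11); capacity 3 + 12 + 11 = 26.

26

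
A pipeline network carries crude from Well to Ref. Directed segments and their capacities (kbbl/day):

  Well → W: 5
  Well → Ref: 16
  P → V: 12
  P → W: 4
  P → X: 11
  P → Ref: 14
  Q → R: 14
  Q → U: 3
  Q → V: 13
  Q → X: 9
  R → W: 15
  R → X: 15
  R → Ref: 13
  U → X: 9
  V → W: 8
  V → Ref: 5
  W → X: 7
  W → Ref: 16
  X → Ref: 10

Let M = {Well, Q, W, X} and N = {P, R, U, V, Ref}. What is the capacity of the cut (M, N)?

72

Edges leaving {Well, Q, W, X}: Well→Ref (16), Q→R (14), Q→U (3), Q→V (13), W→Ref (16), X→Ref (10).
Cut capacity = 16 + 14 + 3 + 13 + 16 + 10 = 72.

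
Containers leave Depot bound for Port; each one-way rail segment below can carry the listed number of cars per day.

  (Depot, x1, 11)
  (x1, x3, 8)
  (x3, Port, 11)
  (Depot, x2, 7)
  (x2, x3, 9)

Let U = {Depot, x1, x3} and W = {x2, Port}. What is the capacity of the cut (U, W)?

Edges leaving {Depot, x1, x3}: Depot→x2 (7), x3→Port (11).
Cut capacity = 7 + 11 = 18.

18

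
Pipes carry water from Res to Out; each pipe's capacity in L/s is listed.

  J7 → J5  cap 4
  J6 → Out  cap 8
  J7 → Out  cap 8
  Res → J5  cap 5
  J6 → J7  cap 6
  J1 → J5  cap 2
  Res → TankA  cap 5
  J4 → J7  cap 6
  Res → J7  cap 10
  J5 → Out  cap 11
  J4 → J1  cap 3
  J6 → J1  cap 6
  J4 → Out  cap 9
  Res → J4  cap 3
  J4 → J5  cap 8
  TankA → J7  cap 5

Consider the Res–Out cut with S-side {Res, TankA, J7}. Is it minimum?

Yes — it is a minimum cut (capacity 20).

Given cut capacity: 3 + 5 + 4 + 8 = 20.
Augment Res→J4→Out: bottleneck 3, flow now 3.
Augment Res→J7→Out: bottleneck 8, flow now 11.
Augment Res→J5→Out: bottleneck 5, flow now 16.
Augment Res→J7→J5→Out: bottleneck 2, flow now 18.
Augment Res→TankA→J7→J5→Out: bottleneck 2, flow now 20.
No augmenting path remains; maximum flow = 20.
Cut capacity 20 equals the max flow, so it is a minimum cut.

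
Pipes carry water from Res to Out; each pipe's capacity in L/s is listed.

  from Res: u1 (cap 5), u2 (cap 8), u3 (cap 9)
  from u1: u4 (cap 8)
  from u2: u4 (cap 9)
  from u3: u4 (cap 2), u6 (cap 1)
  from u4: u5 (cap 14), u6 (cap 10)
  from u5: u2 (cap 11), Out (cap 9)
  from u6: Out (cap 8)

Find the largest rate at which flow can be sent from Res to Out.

Augment Res→u3→u6→Out: bottleneck 1, flow now 1.
Augment Res→u1→u4→u5→Out: bottleneck 5, flow now 6.
Augment Res→u2→u4→u5→Out: bottleneck 4, flow now 10.
Augment Res→u2→u4→u6→Out: bottleneck 4, flow now 14.
Augment Res→u3→u4→u6→Out: bottleneck 2, flow now 16.
No augmenting path remains; maximum flow = 16.
In the residual graph, reachable from Res: {Res, u3}.
Min-cut edges: Res→u1 (5), Res→u2 (8), u3→u4 (2), u3→u6 (1); capacity 5 + 8 + 2 + 1 = 16.
This cut is saturated, so no flow can exceed 16.

16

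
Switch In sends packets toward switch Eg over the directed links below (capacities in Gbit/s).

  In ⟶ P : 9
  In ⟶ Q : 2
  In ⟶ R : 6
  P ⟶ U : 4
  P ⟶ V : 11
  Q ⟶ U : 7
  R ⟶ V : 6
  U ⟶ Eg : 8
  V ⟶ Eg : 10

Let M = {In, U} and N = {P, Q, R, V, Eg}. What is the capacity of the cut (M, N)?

Edges leaving {In, U}: In→P (9), In→Q (2), In→R (6), U→Eg (8).
Cut capacity = 9 + 2 + 6 + 8 = 25.

25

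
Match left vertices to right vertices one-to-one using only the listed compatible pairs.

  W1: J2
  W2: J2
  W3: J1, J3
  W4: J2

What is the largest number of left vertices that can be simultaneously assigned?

2

Unit-capacity flow: source→left, listed edges, right→sink; max matching = max flow.
Augmenting path W1→J2 (+1); matched 1.
Augmenting path W3→J1 (+1); matched 2.
No augmenting path remains; maximum matching = 2.
König certificate: {W3, J2} is a vertex cover of size 2 (every listed pair touches it), so no matching can be larger.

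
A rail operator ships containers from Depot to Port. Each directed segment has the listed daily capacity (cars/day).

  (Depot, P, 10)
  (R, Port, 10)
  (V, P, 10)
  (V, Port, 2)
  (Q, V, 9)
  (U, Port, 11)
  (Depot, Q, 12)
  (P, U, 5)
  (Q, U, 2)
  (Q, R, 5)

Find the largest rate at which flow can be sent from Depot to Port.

Augment Depot→P→U→Port: bottleneck 5, flow now 5.
Augment Depot→Q→R→Port: bottleneck 5, flow now 10.
Augment Depot→Q→U→Port: bottleneck 2, flow now 12.
Augment Depot→Q→V→Port: bottleneck 2, flow now 14.
No augmenting path remains; maximum flow = 14.
In the residual graph, reachable from Depot: {Depot, P, Q, V}.
Min-cut edges: P→U (5), Q→R (5), Q→U (2), V→Port (2); capacity 5 + 5 + 2 + 2 = 14.
This cut is saturated, so no flow can exceed 14.

14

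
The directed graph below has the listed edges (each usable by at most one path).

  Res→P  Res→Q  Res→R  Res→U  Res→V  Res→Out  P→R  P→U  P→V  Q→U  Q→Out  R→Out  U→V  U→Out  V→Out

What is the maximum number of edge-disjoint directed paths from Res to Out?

5

Assign every edge capacity 1; by Menger, the answer equals the max flow.
Path Res→Out (+1); total 1.
Path Res→Q→Out (+1); total 2.
Path Res→R→Out (+1); total 3.
Path Res→U→Out (+1); total 4.
Path Res→V→Out (+1); total 5.
No residual Res→Out path; max flow = 5.
Certifying cut of size 5: {R→Out, Res→Out, Res→Q, U→Out, V→Out}.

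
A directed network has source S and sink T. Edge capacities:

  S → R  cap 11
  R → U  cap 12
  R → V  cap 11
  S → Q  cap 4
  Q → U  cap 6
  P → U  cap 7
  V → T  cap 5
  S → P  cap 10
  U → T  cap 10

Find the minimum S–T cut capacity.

Augment S→P→U→T: bottleneck 7, flow now 7.
Augment S→Q→U→T: bottleneck 3, flow now 10.
Augment S→R→V→T: bottleneck 5, flow now 15.
No augmenting path remains; maximum flow = 15.
By max-flow min-cut, the minimum cut capacity equals the max flow.
In the residual graph, reachable from S: {S, P, Q, R, U, V}.
Min-cut edges: U→T (10), V→T (5); capacity 10 + 5 = 15.

15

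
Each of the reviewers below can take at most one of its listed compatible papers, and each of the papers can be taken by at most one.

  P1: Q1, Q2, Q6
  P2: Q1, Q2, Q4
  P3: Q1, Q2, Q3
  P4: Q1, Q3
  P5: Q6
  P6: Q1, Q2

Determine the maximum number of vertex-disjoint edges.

5

Unit-capacity flow: source→left, listed edges, right→sink; max matching = max flow.
Augmenting path P1→Q1 (+1); matched 1.
Augmenting path P2→Q2 (+1); matched 2.
Augmenting path P3→Q3 (+1); matched 3.
Augmenting path P5→Q6 (+1); matched 4.
Augmenting path P6→Q2→P2→Q4 (+1); matched 5.
No augmenting path remains; maximum matching = 5.
König certificate: {P2, Q1, Q2, Q3, Q6} is a vertex cover of size 5 (every listed pair touches it), so no matching can be larger.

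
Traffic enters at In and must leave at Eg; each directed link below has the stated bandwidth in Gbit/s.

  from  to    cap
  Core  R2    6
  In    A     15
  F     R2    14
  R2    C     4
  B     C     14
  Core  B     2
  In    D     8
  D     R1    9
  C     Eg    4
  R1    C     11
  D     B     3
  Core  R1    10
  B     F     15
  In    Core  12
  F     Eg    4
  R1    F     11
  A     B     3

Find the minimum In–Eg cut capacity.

Augment In→A→B→F→Eg: bottleneck 3, flow now 3.
Augment In→D→B→F→Eg: bottleneck 1, flow now 4.
Augment In→D→B→C→Eg: bottleneck 2, flow now 6.
Augment In→D→R1→C→Eg: bottleneck 2, flow now 8.
No augmenting path remains; maximum flow = 8.
By max-flow min-cut, the minimum cut capacity equals the max flow.
In the residual graph, reachable from In: {In, A, D, Core, R2, B, R1, F, C}.
Min-cut edges: F→Eg (4), C→Eg (4); capacity 4 + 4 = 8.

8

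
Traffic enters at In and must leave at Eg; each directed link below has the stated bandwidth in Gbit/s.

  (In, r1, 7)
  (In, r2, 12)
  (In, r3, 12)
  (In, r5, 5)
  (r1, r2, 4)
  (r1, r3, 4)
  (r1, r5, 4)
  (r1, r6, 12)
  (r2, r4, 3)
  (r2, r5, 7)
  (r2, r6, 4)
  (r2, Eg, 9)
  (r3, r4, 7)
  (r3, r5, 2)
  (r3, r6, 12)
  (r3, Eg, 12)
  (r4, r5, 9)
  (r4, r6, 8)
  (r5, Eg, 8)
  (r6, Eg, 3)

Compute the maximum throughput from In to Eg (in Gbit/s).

32

Augment In→r2→Eg: bottleneck 9, flow now 9.
Augment In→r3→Eg: bottleneck 12, flow now 21.
Augment In→r5→Eg: bottleneck 5, flow now 26.
Augment In→r1→r5→Eg: bottleneck 3, flow now 29.
Augment In→r1→r6→Eg: bottleneck 3, flow now 32.
No augmenting path remains; maximum flow = 32.
In the residual graph, reachable from In: {In, r1, r2, r3, r4, r5, r6}.
Min-cut edges: r2→Eg (9), r3→Eg (12), r5→Eg (8), r6→Eg (3); capacity 9 + 12 + 8 + 3 = 32.
This cut is saturated, so no flow can exceed 32.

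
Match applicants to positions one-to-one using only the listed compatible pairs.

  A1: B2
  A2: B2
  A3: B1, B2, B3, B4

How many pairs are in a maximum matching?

2

Unit-capacity flow: source→left, listed edges, right→sink; max matching = max flow.
Augmenting path A1→B2 (+1); matched 1.
Augmenting path A3→B1 (+1); matched 2.
No augmenting path remains; maximum matching = 2.
König certificate: {A3, B2} is a vertex cover of size 2 (every listed pair touches it), so no matching can be larger.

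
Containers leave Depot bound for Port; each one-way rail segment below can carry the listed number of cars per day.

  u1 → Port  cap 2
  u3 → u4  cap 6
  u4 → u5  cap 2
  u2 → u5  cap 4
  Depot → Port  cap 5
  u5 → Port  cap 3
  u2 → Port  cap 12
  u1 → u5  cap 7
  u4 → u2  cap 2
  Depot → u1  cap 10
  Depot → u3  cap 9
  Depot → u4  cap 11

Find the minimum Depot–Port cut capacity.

12

Augment Depot→Port: bottleneck 5, flow now 5.
Augment Depot→u1→Port: bottleneck 2, flow now 7.
Augment Depot→u1→u5→Port: bottleneck 3, flow now 10.
Augment Depot→u4→u2→Port: bottleneck 2, flow now 12.
No augmenting path remains; maximum flow = 12.
By max-flow min-cut, the minimum cut capacity equals the max flow.
In the residual graph, reachable from Depot: {Depot, u1, u3, u4, u5}.
Min-cut edges: Depot→Port (5), u1→Port (2), u4→u2 (2), u5→Port (3); capacity 5 + 2 + 2 + 3 = 12.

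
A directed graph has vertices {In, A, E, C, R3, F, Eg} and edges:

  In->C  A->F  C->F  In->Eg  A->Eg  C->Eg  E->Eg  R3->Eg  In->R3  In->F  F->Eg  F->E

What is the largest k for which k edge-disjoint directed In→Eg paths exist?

Assign every edge capacity 1; by Menger, the answer equals the max flow.
Path In→Eg (+1); total 1.
Path In→C→Eg (+1); total 2.
Path In→R3→Eg (+1); total 3.
Path In→F→Eg (+1); total 4.
No residual In→Eg path; max flow = 4.
Certifying cut of size 4: {In→C, In→Eg, In→F, In→R3}.

4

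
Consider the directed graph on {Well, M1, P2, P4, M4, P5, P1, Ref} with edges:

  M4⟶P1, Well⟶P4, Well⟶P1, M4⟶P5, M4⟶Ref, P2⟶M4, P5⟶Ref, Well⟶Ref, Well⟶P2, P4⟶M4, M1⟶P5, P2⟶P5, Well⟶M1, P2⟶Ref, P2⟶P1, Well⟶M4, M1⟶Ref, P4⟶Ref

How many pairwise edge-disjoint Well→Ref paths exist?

Assign every edge capacity 1; by Menger, the answer equals the max flow.
Path Well→Ref (+1); total 1.
Path Well→M1→Ref (+1); total 2.
Path Well→P2→Ref (+1); total 3.
Path Well→P4→Ref (+1); total 4.
Path Well→M4→Ref (+1); total 5.
No residual Well→Ref path; max flow = 5.
Certifying cut of size 5: {Well→M1, Well→M4, Well→P2, Well→P4, Well→Ref}.

5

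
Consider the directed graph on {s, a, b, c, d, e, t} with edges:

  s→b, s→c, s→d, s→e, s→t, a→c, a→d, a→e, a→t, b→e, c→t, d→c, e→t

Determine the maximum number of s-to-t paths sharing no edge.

Assign every edge capacity 1; by Menger, the answer equals the max flow.
Path s→t (+1); total 1.
Path s→c→t (+1); total 2.
Path s→e→t (+1); total 3.
No residual s→t path; max flow = 3.
Certifying cut of size 3: {c→t, e→t, s→t}.

3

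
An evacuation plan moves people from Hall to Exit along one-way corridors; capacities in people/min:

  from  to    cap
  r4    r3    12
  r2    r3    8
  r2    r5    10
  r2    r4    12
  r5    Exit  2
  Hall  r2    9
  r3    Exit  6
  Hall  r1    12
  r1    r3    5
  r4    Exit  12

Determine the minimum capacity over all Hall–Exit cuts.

14

Augment Hall→r1→r3→Exit: bottleneck 5, flow now 5.
Augment Hall→r2→r3→Exit: bottleneck 1, flow now 6.
Augment Hall→r2→r4→Exit: bottleneck 8, flow now 14.
No augmenting path remains; maximum flow = 14.
By max-flow min-cut, the minimum cut capacity equals the max flow.
In the residual graph, reachable from Hall: {Hall, r1}.
Min-cut edges: Hall→r2 (9), r1→r3 (5); capacity 9 + 5 = 14.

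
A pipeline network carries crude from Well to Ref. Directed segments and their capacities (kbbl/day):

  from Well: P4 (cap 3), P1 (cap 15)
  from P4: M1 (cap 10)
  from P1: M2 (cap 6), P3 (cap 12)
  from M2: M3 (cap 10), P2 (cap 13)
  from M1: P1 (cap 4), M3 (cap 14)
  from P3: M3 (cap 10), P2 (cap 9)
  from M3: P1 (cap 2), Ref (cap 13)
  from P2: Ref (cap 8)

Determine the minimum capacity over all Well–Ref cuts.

Augment Well→P4→M1→M3→Ref: bottleneck 3, flow now 3.
Augment Well→P1→M2→M3→Ref: bottleneck 6, flow now 9.
Augment Well→P1→P3→M3→Ref: bottleneck 4, flow now 13.
Augment Well→P1→P3→P2→Ref: bottleneck 5, flow now 18.
No augmenting path remains; maximum flow = 18.
By max-flow min-cut, the minimum cut capacity equals the max flow.
In the residual graph, reachable from Well: {Well}.
Min-cut edges: Well→P4 (3), Well→P1 (15); capacity 3 + 15 = 18.

18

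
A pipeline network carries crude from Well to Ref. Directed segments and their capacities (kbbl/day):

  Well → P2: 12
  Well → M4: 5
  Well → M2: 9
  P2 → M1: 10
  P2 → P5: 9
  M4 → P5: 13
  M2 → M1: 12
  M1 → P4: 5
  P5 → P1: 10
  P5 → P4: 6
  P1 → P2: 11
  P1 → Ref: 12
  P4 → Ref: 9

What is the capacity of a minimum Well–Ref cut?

Augment Well→P2→M1→P4→Ref: bottleneck 5, flow now 5.
Augment Well→P2→P5→P1→Ref: bottleneck 7, flow now 12.
Augment Well→M4→P5→P1→Ref: bottleneck 3, flow now 15.
Augment Well→M4→P5→P4→Ref: bottleneck 2, flow now 17.
Augment Well→M2→M1→P2→P5→P4→Ref: bottleneck 2, flow now 19. (uses reverse residual edge)
No augmenting path remains; maximum flow = 19.
By max-flow min-cut, the minimum cut capacity equals the max flow.
In the residual graph, reachable from Well: {Well, P2, M2, M1}.
Min-cut edges: Well→M4 (5), P2→P5 (9), M1→P4 (5); capacity 5 + 9 + 5 = 19.

19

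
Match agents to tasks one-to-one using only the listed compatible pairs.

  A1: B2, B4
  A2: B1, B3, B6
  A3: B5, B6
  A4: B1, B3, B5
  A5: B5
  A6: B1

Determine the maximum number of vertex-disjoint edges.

Unit-capacity flow: source→left, listed edges, right→sink; max matching = max flow.
Augmenting path A1→B2 (+1); matched 1.
Augmenting path A2→B1 (+1); matched 2.
Augmenting path A3→B5 (+1); matched 3.
Augmenting path A4→B3 (+1); matched 4.
Augmenting path A5→B5→A3→B6 (+1); matched 5.
No augmenting path remains; maximum matching = 5.
König certificate: {A1, B1, B3, B5, B6} is a vertex cover of size 5 (every listed pair touches it), so no matching can be larger.

5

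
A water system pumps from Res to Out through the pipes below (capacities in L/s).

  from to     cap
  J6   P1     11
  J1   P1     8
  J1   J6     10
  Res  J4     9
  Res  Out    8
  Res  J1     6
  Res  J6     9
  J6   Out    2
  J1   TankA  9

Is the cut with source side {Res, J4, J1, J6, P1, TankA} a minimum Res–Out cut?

Given cut capacity: 8 + 2 = 10.
Augment Res→Out: bottleneck 8, flow now 8.
Augment Res→J6→Out: bottleneck 2, flow now 10.
No augmenting path remains; maximum flow = 10.
Cut capacity 10 equals the max flow, so it is a minimum cut.

Yes — it is a minimum cut (capacity 10).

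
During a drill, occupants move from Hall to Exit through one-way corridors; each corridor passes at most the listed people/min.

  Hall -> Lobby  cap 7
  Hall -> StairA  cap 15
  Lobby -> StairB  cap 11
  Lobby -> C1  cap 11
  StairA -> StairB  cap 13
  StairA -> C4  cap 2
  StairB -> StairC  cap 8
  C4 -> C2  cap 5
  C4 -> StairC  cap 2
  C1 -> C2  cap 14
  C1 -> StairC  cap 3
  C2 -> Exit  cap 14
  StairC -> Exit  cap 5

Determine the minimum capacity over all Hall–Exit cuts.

14

Augment Hall→Lobby→StairB→StairC→Exit: bottleneck 5, flow now 5.
Augment Hall→Lobby→C1→C2→Exit: bottleneck 2, flow now 7.
Augment Hall→StairA→C4→C2→Exit: bottleneck 2, flow now 9.
Augment Hall→StairA→StairB→Lobby→C1→C2→Exit: bottleneck 5, flow now 14. (uses reverse residual edge)
No augmenting path remains; maximum flow = 14.
By max-flow min-cut, the minimum cut capacity equals the max flow.
In the residual graph, reachable from Hall: {Hall, StairA, StairB, StairC}.
Min-cut edges: Hall→Lobby (7), StairA→C4 (2), StairC→Exit (5); capacity 7 + 2 + 5 = 14.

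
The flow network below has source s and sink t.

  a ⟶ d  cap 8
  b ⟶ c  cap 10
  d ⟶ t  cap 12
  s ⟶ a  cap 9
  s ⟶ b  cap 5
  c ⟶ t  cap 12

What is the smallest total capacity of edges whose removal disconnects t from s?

13

Augment s→a→d→t: bottleneck 8, flow now 8.
Augment s→b→c→t: bottleneck 5, flow now 13.
No augmenting path remains; maximum flow = 13.
By max-flow min-cut, the minimum cut capacity equals the max flow.
In the residual graph, reachable from s: {s, a}.
Min-cut edges: s→b (5), a→d (8); capacity 5 + 8 = 13.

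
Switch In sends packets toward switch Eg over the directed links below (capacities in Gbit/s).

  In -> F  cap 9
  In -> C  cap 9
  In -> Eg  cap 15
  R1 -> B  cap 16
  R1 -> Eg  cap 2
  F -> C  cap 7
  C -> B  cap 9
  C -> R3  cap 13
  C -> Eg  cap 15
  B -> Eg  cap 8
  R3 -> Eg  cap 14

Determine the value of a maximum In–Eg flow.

31

Augment In→Eg: bottleneck 15, flow now 15.
Augment In→C→Eg: bottleneck 9, flow now 24.
Augment In→F→C→Eg: bottleneck 6, flow now 30.
Augment In→F→C→B→Eg: bottleneck 1, flow now 31.
No augmenting path remains; maximum flow = 31.
In the residual graph, reachable from In: {In, F}.
Min-cut edges: In→C (9), In→Eg (15), F→C (7); capacity 9 + 15 + 7 = 31.
This cut is saturated, so no flow can exceed 31.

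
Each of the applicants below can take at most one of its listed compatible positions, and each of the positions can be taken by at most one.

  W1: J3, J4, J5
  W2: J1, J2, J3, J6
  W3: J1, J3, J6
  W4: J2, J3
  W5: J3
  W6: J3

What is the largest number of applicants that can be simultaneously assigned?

5

Unit-capacity flow: source→left, listed edges, right→sink; max matching = max flow.
Augmenting path W1→J3 (+1); matched 1.
Augmenting path W2→J1 (+1); matched 2.
Augmenting path W3→J6 (+1); matched 3.
Augmenting path W4→J2 (+1); matched 4.
Augmenting path W5→J3→W1→J4 (+1); matched 5.
No augmenting path remains; maximum matching = 5.
König certificate: {W1, W2, W3, W4, J3} is a vertex cover of size 5 (every listed pair touches it), so no matching can be larger.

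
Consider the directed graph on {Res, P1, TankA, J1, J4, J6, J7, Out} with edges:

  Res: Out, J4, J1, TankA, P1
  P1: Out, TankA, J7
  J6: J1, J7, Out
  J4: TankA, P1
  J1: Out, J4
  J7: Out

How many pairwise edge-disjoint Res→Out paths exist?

4

Assign every edge capacity 1; by Menger, the answer equals the max flow.
Path Res→Out (+1); total 1.
Path Res→P1→Out (+1); total 2.
Path Res→J1→Out (+1); total 3.
Path Res→J4→P1→J7→Out (+1); total 4.
No residual Res→Out path; max flow = 4.
Certifying cut of size 4: {Res→J1, Res→J4, Res→Out, Res→P1}.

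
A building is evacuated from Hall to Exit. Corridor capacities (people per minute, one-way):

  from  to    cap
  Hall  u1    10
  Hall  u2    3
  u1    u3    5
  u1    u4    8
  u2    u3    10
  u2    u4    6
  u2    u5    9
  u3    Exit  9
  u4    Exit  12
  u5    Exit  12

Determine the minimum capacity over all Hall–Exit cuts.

13

Augment Hall→u1→u3→Exit: bottleneck 5, flow now 5.
Augment Hall→u1→u4→Exit: bottleneck 5, flow now 10.
Augment Hall→u2→u3→Exit: bottleneck 3, flow now 13.
No augmenting path remains; maximum flow = 13.
By max-flow min-cut, the minimum cut capacity equals the max flow.
In the residual graph, reachable from Hall: {Hall}.
Min-cut edges: Hall→u1 (10), Hall→u2 (3); capacity 10 + 3 = 13.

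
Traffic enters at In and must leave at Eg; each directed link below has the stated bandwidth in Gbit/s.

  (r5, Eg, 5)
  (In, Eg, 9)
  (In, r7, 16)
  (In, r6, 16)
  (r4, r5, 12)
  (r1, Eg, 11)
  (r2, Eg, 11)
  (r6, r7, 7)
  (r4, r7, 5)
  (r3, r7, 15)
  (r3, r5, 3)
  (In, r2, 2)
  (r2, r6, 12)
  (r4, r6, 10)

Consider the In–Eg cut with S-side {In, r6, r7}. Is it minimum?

Yes — it is a minimum cut (capacity 11).

Given cut capacity: 2 + 9 = 11.
Augment In→Eg: bottleneck 9, flow now 9.
Augment In→r2→Eg: bottleneck 2, flow now 11.
No augmenting path remains; maximum flow = 11.
Cut capacity 11 equals the max flow, so it is a minimum cut.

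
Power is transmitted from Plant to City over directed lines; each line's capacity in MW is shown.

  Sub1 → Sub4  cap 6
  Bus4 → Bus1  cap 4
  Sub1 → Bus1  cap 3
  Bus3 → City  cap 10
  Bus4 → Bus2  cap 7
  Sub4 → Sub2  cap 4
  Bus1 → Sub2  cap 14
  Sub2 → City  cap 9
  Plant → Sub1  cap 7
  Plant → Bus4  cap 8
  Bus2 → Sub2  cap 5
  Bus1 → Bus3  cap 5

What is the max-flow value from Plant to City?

14

Augment Plant→Bus4→Bus1→Bus3→City: bottleneck 4, flow now 4.
Augment Plant→Bus4→Bus2→Sub2→City: bottleneck 4, flow now 8.
Augment Plant→Sub1→Bus1→Bus3→City: bottleneck 1, flow now 9.
Augment Plant→Sub1→Bus1→Sub2→City: bottleneck 2, flow now 11.
Augment Plant→Sub1→Sub4→Sub2→City: bottleneck 3, flow now 14.
No augmenting path remains; maximum flow = 14.
In the residual graph, reachable from Plant: {Plant, Bus4, Sub1, Bus1, Sub4, Bus2, Sub2}.
Min-cut edges: Bus1→Bus3 (5), Sub2→City (9); capacity 5 + 9 = 14.
This cut is saturated, so no flow can exceed 14.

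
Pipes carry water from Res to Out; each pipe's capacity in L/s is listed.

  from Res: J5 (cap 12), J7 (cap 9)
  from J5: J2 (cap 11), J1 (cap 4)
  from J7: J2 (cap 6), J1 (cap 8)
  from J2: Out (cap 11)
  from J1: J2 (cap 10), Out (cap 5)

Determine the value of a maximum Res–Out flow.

16

Augment Res→J5→J2→Out: bottleneck 11, flow now 11.
Augment Res→J5→J1→Out: bottleneck 1, flow now 12.
Augment Res→J7→J1→Out: bottleneck 4, flow now 16.
No augmenting path remains; maximum flow = 16.
In the residual graph, reachable from Res: {Res, J5, J7, J2, J1}.
Min-cut edges: J2→Out (11), J1→Out (5); capacity 11 + 5 = 16.
This cut is saturated, so no flow can exceed 16.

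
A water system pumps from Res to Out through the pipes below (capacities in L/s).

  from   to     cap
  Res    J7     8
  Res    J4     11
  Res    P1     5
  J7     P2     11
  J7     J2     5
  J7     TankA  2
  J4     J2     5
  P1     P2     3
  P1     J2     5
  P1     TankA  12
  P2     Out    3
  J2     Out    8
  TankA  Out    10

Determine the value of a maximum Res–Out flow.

18

Augment Res→J7→P2→Out: bottleneck 3, flow now 3.
Augment Res→J7→J2→Out: bottleneck 5, flow now 8.
Augment Res→J4→J2→Out: bottleneck 3, flow now 11.
Augment Res→P1→TankA→Out: bottleneck 5, flow now 16.
Augment Res→J4→J2→J7→TankA→Out: bottleneck 2, flow now 18. (uses reverse residual edge)
No augmenting path remains; maximum flow = 18.
In the residual graph, reachable from Res: {Res, J4}.
Min-cut edges: Res→J7 (8), Res→P1 (5), J4→J2 (5); capacity 8 + 5 + 5 = 18.
This cut is saturated, so no flow can exceed 18.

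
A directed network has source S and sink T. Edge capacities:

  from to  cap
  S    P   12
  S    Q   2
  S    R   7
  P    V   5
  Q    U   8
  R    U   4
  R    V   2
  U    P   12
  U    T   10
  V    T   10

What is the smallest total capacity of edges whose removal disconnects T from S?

Augment S→P→V→T: bottleneck 5, flow now 5.
Augment S→Q→U→T: bottleneck 2, flow now 7.
Augment S→R→U→T: bottleneck 4, flow now 11.
Augment S→R→V→T: bottleneck 2, flow now 13.
No augmenting path remains; maximum flow = 13.
By max-flow min-cut, the minimum cut capacity equals the max flow.
In the residual graph, reachable from S: {S, P, R}.
Min-cut edges: S→Q (2), P→V (5), R→U (4), R→V (2); capacity 2 + 5 + 4 + 2 = 13.

13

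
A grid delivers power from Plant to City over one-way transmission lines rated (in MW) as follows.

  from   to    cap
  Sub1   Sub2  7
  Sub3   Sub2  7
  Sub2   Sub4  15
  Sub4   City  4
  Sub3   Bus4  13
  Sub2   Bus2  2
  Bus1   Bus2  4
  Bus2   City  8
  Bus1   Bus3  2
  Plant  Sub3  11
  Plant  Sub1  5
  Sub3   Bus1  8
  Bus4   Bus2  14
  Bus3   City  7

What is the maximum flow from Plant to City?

14

Augment Plant→Sub1→Sub2→Sub4→City: bottleneck 4, flow now 4.
Augment Plant→Sub1→Sub2→Bus2→City: bottleneck 1, flow now 5.
Augment Plant→Sub3→Bus4→Bus2→City: bottleneck 7, flow now 12.
Augment Plant→Sub3→Bus1→Bus3→City: bottleneck 2, flow now 14.
No augmenting path remains; maximum flow = 14.
In the residual graph, reachable from Plant: {Plant, Sub1, Sub3, Bus4, Bus1, Sub2, Sub4, Bus2}.
Min-cut edges: Bus1→Bus3 (2), Sub4→City (4), Bus2→City (8); capacity 2 + 4 + 8 = 14.
This cut is saturated, so no flow can exceed 14.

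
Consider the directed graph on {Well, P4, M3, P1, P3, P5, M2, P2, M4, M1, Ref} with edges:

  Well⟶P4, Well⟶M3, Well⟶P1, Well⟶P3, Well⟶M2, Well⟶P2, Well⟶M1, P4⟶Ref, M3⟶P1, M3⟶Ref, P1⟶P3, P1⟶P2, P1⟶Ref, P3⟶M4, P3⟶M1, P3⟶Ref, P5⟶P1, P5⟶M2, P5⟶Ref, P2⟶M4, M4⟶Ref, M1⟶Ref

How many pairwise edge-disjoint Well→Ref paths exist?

6

Assign every edge capacity 1; by Menger, the answer equals the max flow.
Path Well→P4→Ref (+1); total 1.
Path Well→M3→Ref (+1); total 2.
Path Well→P1→Ref (+1); total 3.
Path Well→P3→Ref (+1); total 4.
Path Well→M1→Ref (+1); total 5.
Path Well→P2→M4→Ref (+1); total 6.
No residual Well→Ref path; max flow = 6.
Certifying cut of size 6: {Well→M1, Well→M3, Well→P1, Well→P2, Well→P3, Well→P4}.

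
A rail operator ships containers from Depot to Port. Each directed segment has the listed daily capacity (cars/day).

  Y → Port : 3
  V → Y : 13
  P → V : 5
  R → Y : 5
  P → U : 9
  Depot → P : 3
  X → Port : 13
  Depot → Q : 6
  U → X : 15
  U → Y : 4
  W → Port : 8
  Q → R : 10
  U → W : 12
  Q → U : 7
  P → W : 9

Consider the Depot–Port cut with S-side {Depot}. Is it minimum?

Given cut capacity: 3 + 6 = 9.
Augment Depot→P→W→Port: bottleneck 3, flow now 3.
Augment Depot→Q→R→Y→Port: bottleneck 3, flow now 6.
Augment Depot→Q→U→W→Port: bottleneck 3, flow now 9.
No augmenting path remains; maximum flow = 9.
Cut capacity 9 equals the max flow, so it is a minimum cut.

Yes — it is a minimum cut (capacity 9).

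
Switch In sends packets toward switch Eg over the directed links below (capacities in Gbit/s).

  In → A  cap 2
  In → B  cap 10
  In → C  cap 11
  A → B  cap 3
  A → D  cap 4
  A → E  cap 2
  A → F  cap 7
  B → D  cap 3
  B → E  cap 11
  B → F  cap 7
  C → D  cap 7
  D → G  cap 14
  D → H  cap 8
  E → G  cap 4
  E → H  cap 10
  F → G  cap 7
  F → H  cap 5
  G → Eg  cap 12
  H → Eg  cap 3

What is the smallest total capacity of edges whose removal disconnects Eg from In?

15

Augment In→A→D→G→Eg: bottleneck 2, flow now 2.
Augment In→B→D→G→Eg: bottleneck 3, flow now 5.
Augment In→B→E→G→Eg: bottleneck 4, flow now 9.
Augment In→B→E→H→Eg: bottleneck 3, flow now 12.
Augment In→C→D→G→Eg: bottleneck 3, flow now 15.
No augmenting path remains; maximum flow = 15.
By max-flow min-cut, the minimum cut capacity equals the max flow.
In the residual graph, reachable from In: {In, A, B, C, D, E, F, G, H}.
Min-cut edges: G→Eg (12), H→Eg (3); capacity 12 + 3 = 15.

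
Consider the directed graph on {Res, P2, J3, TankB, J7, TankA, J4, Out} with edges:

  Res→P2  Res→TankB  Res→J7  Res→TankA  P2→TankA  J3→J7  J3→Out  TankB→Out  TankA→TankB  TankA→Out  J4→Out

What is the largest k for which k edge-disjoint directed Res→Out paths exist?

Assign every edge capacity 1; by Menger, the answer equals the max flow.
Path Res→TankB→Out (+1); total 1.
Path Res→TankA→Out (+1); total 2.
No residual Res→Out path; max flow = 2.
Certifying cut of size 2: {TankA→Out, TankB→Out}.

2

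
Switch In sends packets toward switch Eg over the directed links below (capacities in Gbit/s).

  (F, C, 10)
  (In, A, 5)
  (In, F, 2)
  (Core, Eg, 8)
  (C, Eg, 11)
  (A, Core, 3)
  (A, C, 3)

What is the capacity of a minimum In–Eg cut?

7

Augment In→F→C→Eg: bottleneck 2, flow now 2.
Augment In→A→C→Eg: bottleneck 3, flow now 5.
Augment In→A→Core→Eg: bottleneck 2, flow now 7.
No augmenting path remains; maximum flow = 7.
By max-flow min-cut, the minimum cut capacity equals the max flow.
In the residual graph, reachable from In: {In}.
Min-cut edges: In→F (2), In→A (5); capacity 2 + 5 = 7.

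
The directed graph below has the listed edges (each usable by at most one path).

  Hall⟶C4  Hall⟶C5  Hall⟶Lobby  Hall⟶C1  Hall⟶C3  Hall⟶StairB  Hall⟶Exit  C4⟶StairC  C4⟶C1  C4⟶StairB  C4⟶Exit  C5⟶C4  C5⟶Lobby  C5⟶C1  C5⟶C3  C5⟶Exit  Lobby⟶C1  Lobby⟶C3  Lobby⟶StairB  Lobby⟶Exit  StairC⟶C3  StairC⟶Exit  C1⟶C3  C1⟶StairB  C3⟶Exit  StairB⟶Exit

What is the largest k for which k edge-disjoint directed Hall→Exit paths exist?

6

Assign every edge capacity 1; by Menger, the answer equals the max flow.
Path Hall→Exit (+1); total 1.
Path Hall→C4→Exit (+1); total 2.
Path Hall→C5→Exit (+1); total 3.
Path Hall→Lobby→Exit (+1); total 4.
Path Hall→C3→Exit (+1); total 5.
Path Hall→StairB→Exit (+1); total 6.
No residual Hall→Exit path; max flow = 6.
Certifying cut of size 6: {C3→Exit, Hall→C4, Hall→C5, Hall→Exit, Hall→Lobby, StairB→Exit}.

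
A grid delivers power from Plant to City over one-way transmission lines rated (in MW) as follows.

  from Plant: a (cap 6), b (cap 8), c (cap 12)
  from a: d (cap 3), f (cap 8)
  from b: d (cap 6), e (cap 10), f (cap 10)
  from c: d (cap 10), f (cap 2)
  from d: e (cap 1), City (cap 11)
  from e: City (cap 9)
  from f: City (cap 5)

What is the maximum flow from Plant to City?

25

Augment Plant→a→d→City: bottleneck 3, flow now 3.
Augment Plant→a→f→City: bottleneck 3, flow now 6.
Augment Plant→b→d→City: bottleneck 6, flow now 12.
Augment Plant→b→e→City: bottleneck 2, flow now 14.
Augment Plant→c→d→City: bottleneck 2, flow now 16.
Augment Plant→c→f→City: bottleneck 2, flow now 18.
Augment Plant→c→d→e→City: bottleneck 1, flow now 19.
Augment Plant→c→d→b→e→City: bottleneck 6, flow now 25. (uses reverse residual edge)
No augmenting path remains; maximum flow = 25.
In the residual graph, reachable from Plant: {Plant, a, c, d, f}.
Min-cut edges: Plant→b (8), d→e (1), d→City (11), f→City (5); capacity 8 + 1 + 11 + 5 = 25.
This cut is saturated, so no flow can exceed 25.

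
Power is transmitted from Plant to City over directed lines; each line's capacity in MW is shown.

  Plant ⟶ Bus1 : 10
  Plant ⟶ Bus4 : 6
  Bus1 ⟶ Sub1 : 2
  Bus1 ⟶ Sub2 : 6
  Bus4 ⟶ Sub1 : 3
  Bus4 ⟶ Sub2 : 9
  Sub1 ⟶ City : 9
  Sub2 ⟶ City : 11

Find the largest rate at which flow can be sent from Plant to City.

14

Augment Plant→Bus1→Sub1→City: bottleneck 2, flow now 2.
Augment Plant→Bus1→Sub2→City: bottleneck 6, flow now 8.
Augment Plant→Bus4→Sub1→City: bottleneck 3, flow now 11.
Augment Plant→Bus4→Sub2→City: bottleneck 3, flow now 14.
No augmenting path remains; maximum flow = 14.
In the residual graph, reachable from Plant: {Plant, Bus1}.
Min-cut edges: Plant→Bus4 (6), Bus1→Sub1 (2), Bus1→Sub2 (6); capacity 6 + 2 + 6 = 14.
This cut is saturated, so no flow can exceed 14.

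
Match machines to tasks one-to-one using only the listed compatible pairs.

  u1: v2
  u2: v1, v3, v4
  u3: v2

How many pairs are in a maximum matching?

2

Unit-capacity flow: source→left, listed edges, right→sink; max matching = max flow.
Augmenting path u1→v2 (+1); matched 1.
Augmenting path u2→v1 (+1); matched 2.
No augmenting path remains; maximum matching = 2.
König certificate: {u2, v2} is a vertex cover of size 2 (every listed pair touches it), so no matching can be larger.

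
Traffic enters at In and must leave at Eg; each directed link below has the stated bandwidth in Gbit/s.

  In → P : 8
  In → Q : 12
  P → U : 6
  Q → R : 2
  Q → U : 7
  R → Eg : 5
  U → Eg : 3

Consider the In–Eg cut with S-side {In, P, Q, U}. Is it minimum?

Yes — it is a minimum cut (capacity 5).

Given cut capacity: 2 + 3 = 5.
Augment In→P→U→Eg: bottleneck 3, flow now 3.
Augment In→Q→R→Eg: bottleneck 2, flow now 5.
No augmenting path remains; maximum flow = 5.
Cut capacity 5 equals the max flow, so it is a minimum cut.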